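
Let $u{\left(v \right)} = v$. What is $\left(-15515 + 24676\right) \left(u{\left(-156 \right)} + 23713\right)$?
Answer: $215805677$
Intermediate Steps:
$\left(-15515 + 24676\right) \left(u{\left(-156 \right)} + 23713\right) = \left(-15515 + 24676\right) \left(-156 + 23713\right) = 9161 \cdot 23557 = 215805677$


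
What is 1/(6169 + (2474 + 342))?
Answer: 1/8985 ≈ 0.00011130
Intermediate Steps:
1/(6169 + (2474 + 342)) = 1/(6169 + 2816) = 1/8985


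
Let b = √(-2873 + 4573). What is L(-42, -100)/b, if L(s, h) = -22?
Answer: -11*√17/85 ≈ -0.53358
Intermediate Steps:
b = 10*√17 (b = √1700 = 10*√17 ≈ 41.231)
L(-42, -100)/b = -22*√17/170 = -11*√17/85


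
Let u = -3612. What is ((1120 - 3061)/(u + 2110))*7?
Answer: 13587/1502 ≈ 9.0459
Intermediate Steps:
((1120 - 3061)/(u + 2110))*7 = ((1120 - 3061)/(-3612 + 2110))*7 = -1941/(-1502)*7 = -1941*(-1/1502)*7 = (1941/1502)*7 = 13587/1502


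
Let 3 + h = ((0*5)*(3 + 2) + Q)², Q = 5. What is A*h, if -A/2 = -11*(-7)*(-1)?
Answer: 3388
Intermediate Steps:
h = 22 (h = -3 + ((0*5)*(3 + 2) + 5)² = -3 + (0*5 + 5)² = -3 + (0 + 5)² = -3 + 5² = -3 + 25 = 22)
A = 154 (A = -2*(-11*(-7))*(-1) = -154*(-1) = -2*(-77) = 154)
A*h = 154*22 = 3388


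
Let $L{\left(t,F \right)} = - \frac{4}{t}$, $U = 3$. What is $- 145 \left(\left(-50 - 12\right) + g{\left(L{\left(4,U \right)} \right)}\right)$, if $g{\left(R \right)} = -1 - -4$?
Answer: $8555$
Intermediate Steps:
$g{\left(R \right)} = 3$ ($g{\left(R \right)} = -1 + 4 = 3$)
$- 145 \left(\left(-50 - 12\right) + g{\left(L{\left(4,U \right)} \right)}\right) = - 145 \left(\left(-50 - 12\right) + 3\right) = - 145 \left(-62 + 3\right) = \left(-145\right) \left(-59\right) = 8555$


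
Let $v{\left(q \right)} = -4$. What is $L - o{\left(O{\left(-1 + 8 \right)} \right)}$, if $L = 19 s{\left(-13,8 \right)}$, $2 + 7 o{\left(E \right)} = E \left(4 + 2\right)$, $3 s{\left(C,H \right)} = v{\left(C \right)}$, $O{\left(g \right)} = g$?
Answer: $- \frac{652}{21} \approx -31.048$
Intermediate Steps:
$s{\left(C,H \right)} = - \frac{4}{3}$ ($s{\left(C,H \right)} = \frac{1}{3} \left(-4\right) = - \frac{4}{3}$)
$o{\left(E \right)} = - \frac{2}{7} + \frac{6 E}{7}$ ($o{\left(E \right)} = - \frac{2}{7} + \frac{E \left(4 + 2\right)}{7} = - \frac{2}{7} + \frac{E 6}{7} = - \frac{2}{7} + \frac{6 E}{7}$)
$L = - \frac{76}{3}$ ($L = 19 \left(- \frac{4}{3}\right) = - \frac{76}{3} \approx -25.333$)
$L - o{\left(O{\left(-1 + 8 \right)} \right)} = - \frac{76}{3} - \left(- \frac{2}{7} + \frac{6 \left(-1 + 8\right)}{7}\right) = - \frac{76}{3} - \left(- \frac{2}{7} + \frac{6}{7} \cdot 7\right) = - \frac{76}{3} - \left(- \frac{2}{7} + 6\right) = - \frac{76}{3} - \frac{40}{7} = - \frac{652}{21}$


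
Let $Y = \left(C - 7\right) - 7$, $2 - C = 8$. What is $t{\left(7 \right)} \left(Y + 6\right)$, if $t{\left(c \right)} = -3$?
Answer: $42$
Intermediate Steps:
$C = -6$ ($C = 2 - 8 = -6$)
$Y = -20$ ($Y = \left(-6 - 7\right) - 7 = -13 - 7 = -20$)
$t{\left(7 \right)} \left(Y + 6\right) = - 3 \left(-20 + 6\right) = \left(-3\right) \left(-14\right) = 42$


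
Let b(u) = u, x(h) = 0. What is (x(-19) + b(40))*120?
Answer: 4800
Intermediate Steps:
(x(-19) + b(40))*120 = (0 + 40)*120 = 40*120 = 4800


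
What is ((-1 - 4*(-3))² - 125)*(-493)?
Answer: 1972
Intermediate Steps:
((-1 - 4*(-3))² - 125)*(-493) = ((-1 + 12)² - 125)*(-493) = (11² - 125)*(-493) = (121 - 125)*(-493) = -4*(-493) = 1972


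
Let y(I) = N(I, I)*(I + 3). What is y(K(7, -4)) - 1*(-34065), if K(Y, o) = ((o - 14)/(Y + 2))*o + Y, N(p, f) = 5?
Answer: 34155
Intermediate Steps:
K(Y, o) = Y + o*(-14 + o)/(2 + Y) (K(Y, o) = ((-14 + o)/(2 + Y))*o + Y = o*(-14 + o)/(2 + Y) + Y = Y + o*(-14 + o)/(2 + Y))
y(I) = 15 + 5*I (y(I) = 5*(I + 3) = 5*(3 + I) = 15 + 5*I)
y(K(7, -4)) - 1*(-34065) = (15 + 5*((7² + (-4)² - 14*(-4) + 2*7)/(2 + 7))) - 1*(-34065) = (15 + 5*((49 + 16 + 56 + 14)/9)) + 34065 = (15 + 5*((⅑)*135)) + 34065 = (15 + 5*15) + 34065 = (15 + 75) + 34065 = 90 + 34065 = 34155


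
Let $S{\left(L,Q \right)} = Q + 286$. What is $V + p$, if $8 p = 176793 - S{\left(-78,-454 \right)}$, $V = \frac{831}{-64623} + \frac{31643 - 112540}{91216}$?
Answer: $\frac{43461708636093}{1964883856} \approx 22119.0$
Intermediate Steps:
$V = - \frac{1767869109}{1964883856}$ ($V = 831 \left(- \frac{1}{64623}\right) + \left(31643 - 112540\right) \frac{1}{91216} = - \frac{277}{21541} - \frac{80897}{91216} = - \frac{1767869109}{1964883856} \approx -0.89973$)
$S{\left(L,Q \right)} = 286 + Q$
$p = \frac{176961}{8}$ ($p = \frac{176793 - \left(286 - 454\right)}{8} = \frac{176793 - -168}{8} = \frac{176793 + 168}{8} = \frac{1}{8} \cdot 176961 = \frac{176961}{8} \approx 22120.0$)
$V + p = - \frac{1767869109}{1964883856} + \frac{176961}{8} = \frac{43461708636093}{1964883856}$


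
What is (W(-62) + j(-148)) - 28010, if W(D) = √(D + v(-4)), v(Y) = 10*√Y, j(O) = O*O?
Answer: -6106 + √(-62 + 20*I) ≈ -6104.7 + 7.9733*I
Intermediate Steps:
j(O) = O²
W(D) = √(D + 20*I) (W(D) = √(D + 10*√(-4)) = √(D + 10*(2*I)) = √(D + 20*I))
(W(-62) + j(-148)) - 28010 = (√(-62 + 20*I) + (-148)²) - 28010 = (√(-62 + 20*I) + 21904) - 28010 = (21904 + √(-62 + 20*I)) - 28010 = -6106 + √(-62 + 20*I)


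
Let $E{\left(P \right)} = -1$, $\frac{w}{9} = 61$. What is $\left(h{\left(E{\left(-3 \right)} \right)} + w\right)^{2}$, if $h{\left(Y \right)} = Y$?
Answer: $300304$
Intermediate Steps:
$w = 549$ ($w = 9 \cdot 61 = 549$)
$\left(h{\left(E{\left(-3 \right)} \right)} + w\right)^{2} = \left(-1 + 549\right)^{2} = 548^{2} = 300304$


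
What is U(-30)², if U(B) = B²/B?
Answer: 900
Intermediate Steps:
U(B) = B
U(-30)² = (-30)² = 900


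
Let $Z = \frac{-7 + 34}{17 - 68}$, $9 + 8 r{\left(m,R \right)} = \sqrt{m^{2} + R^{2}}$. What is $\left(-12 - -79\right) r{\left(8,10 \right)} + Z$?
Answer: $- \frac{10323}{136} + \frac{67 \sqrt{41}}{4} \approx 31.348$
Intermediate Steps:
$r{\left(m,R \right)} = - \frac{9}{8} + \frac{\sqrt{R^{2} + m^{2}}}{8}$ ($r{\left(m,R \right)} = - \frac{9}{8} + \frac{\sqrt{m^{2} + R^{2}}}{8} = - \frac{9}{8} + \frac{\sqrt{R^{2} + m^{2}}}{8}$)
$Z = - \frac{9}{17}$ ($Z = \frac{27}{-51} = 27 \left(- \frac{1}{51}\right) = - \frac{9}{17} \approx -0.52941$)
$\left(-12 - -79\right) r{\left(8,10 \right)} + Z = \left(-12 - -79\right) \left(- \frac{9}{8} + \frac{\sqrt{10^{2} + 8^{2}}}{8}\right) - \frac{9}{17} = \left(-12 + 79\right) \left(- \frac{9}{8} + \frac{\sqrt{100 + 64}}{8}\right) - \frac{9}{17} = 67 \left(- \frac{9}{8} + \frac{\sqrt{164}}{8}\right) - \frac{9}{17} = 67 \left(- \frac{9}{8} + \frac{2 \sqrt{41}}{8}\right) - \frac{9}{17} = 67 \left(- \frac{9}{8} + \frac{\sqrt{41}}{4}\right) - \frac{9}{17} = \left(- \frac{603}{8} + \frac{67 \sqrt{41}}{4}\right) - \frac{9}{17} = - \frac{10323}{136} + \frac{67 \sqrt{41}}{4}$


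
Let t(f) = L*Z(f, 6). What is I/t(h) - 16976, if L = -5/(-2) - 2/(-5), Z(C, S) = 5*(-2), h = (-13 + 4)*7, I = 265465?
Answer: -757769/29 ≈ -26130.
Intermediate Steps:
h = -63 (h = -9*7 = -63)
Z(C, S) = -10
L = 29/10 (L = -5*(-1/2) - 2*(-1/5) = 5/2 + 2/5 = 29/10 ≈ 2.9000)
t(f) = -29 (t(f) = (29/10)*(-10) = -29)
I/t(h) - 16976 = 265465/(-29) - 16976 = 265465*(-1/29) - 16976 = -265465/29 - 16976 = -757769/29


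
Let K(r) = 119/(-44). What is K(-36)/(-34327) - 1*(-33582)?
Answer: 50721849935/1510388 ≈ 33582.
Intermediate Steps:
K(r) = -119/44 (K(r) = 119*(-1/44) = -119/44)
K(-36)/(-34327) - 1*(-33582) = -119/44/(-34327) - 1*(-33582) = -119/44*(-1/34327) + 33582 = 119/1510388 + 33582 = 50721849935/1510388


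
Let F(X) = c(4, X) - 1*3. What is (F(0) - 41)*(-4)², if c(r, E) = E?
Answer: -704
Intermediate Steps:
F(X) = -3 + X (F(X) = X - 1*3 = X - 3 = -3 + X)
(F(0) - 41)*(-4)² = ((-3 + 0) - 41)*(-4)² = (-3 - 41)*16 = -44*16 = -704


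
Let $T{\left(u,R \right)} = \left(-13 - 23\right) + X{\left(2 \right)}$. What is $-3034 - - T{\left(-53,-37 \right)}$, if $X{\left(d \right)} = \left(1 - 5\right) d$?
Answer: $-3078$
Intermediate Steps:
$X{\left(d \right)} = - 4 d$
$T{\left(u,R \right)} = -44$ ($T{\left(u,R \right)} = \left(-13 - 23\right) - 8 = -36 - 8 = -44$)
$-3034 - - T{\left(-53,-37 \right)} = -3034 - \left(-1\right) \left(-44\right) = -3034 - 44 = -3078$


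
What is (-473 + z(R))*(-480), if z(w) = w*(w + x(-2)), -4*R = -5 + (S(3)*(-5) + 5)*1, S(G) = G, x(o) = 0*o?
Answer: 220290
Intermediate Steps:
x(o) = 0
R = 15/4 (R = -(-5 + (3*(-5) + 5)*1)/4 = -(-5 + (-15 + 5)*1)/4 = -(-5 - 10*1)/4 = -(-5 - 10)/4 = -¼*(-15) = 15/4 ≈ 3.7500)
z(w) = w² (z(w) = w*(w + 0) = w*w = w²)
(-473 + z(R))*(-480) = (-473 + (15/4)²)*(-480) = (-473 + 225/16)*(-480) = -7343/16*(-480) = 220290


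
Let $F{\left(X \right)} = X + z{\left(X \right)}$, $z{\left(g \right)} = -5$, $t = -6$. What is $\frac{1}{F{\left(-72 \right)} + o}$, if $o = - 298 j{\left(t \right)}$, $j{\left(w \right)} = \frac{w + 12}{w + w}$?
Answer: $\frac{1}{72} \approx 0.013889$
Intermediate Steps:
$j{\left(w \right)} = \frac{12 + w}{2 w}$
$F{\left(X \right)} = -5 + X$ ($F{\left(X \right)} = X - 5 = -5 + X$)
$o = 149$ ($o = - 298 \frac{12 - 6}{2 \left(-6\right)} = - 298 \cdot \frac{1}{2} \left(- \frac{1}{6}\right) 6 = \left(-298\right) \left(- \frac{1}{2}\right) = 149$)
$\frac{1}{F{\left(-72 \right)} + o} = \frac{1}{\left(-5 - 72\right) + 149} = \frac{1}{-77 + 149} = \frac{1}{72}$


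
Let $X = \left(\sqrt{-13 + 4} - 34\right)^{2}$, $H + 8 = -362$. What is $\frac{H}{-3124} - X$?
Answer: $- \frac{1791429}{1562} + 204 i \approx -1146.9 + 204.0 i$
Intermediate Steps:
$H = -370$ ($H = -8 - 362 = -370$)
$X = \left(-34 + 3 i\right)^{2}$ ($X = \left(\sqrt{-9} - 34\right)^{2} = \left(3 i - 34\right)^{2} = \left(-34 + 3 i\right)^{2} \approx 1147.0 - 204.0 i$)
$\frac{H}{-3124} - X = - \frac{370}{-3124} - \left(1147 - 204 i\right) = \left(-370\right) \left(- \frac{1}{3124}\right) - \left(1147 - 204 i\right) = \frac{185}{1562} - \left(1147 - 204 i\right) = - \frac{1791429}{1562} + 204 i$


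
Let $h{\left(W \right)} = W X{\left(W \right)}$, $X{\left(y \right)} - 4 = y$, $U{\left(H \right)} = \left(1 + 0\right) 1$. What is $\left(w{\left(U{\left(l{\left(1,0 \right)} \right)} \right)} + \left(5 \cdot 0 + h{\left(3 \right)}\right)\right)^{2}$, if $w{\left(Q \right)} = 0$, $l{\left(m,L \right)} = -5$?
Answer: $441$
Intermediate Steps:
$U{\left(H \right)} = 1$ ($U{\left(H \right)} = 1 \cdot 1 = 1$)
$X{\left(y \right)} = 4 + y$
$h{\left(W \right)} = W \left(4 + W\right)$
$\left(w{\left(U{\left(l{\left(1,0 \right)} \right)} \right)} + \left(5 \cdot 0 + h{\left(3 \right)}\right)\right)^{2} = \left(0 + \left(5 \cdot 0 + 3 \left(4 + 3\right)\right)\right)^{2} = \left(0 + \left(0 + 3 \cdot 7\right)\right)^{2} = \left(0 + \left(0 + 21\right)\right)^{2} = \left(0 + 21\right)^{2} = 21^{2} = 441$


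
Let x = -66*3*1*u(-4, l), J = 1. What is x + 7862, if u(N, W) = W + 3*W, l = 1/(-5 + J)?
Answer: 8060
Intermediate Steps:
l = -¼ (l = 1/(-5 + 1) = 1/(-4) = -¼ ≈ -0.25000)
u(N, W) = 4*W
x = 198 (x = -66*3*1*4*(-¼) = -198*(-1) = -66*(-3) = 198)
x + 7862 = 198 + 7862 = 8060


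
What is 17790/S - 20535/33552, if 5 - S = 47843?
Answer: -87735745/89170032 ≈ -0.98392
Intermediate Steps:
S = -47838 (S = 5 - 1*47843 = 5 - 47843 = -47838)
17790/S - 20535/33552 = 17790/(-47838) - 20535/33552 = 17790*(-1/47838) - 20535*1/33552 = -2965/7973 - 6845/11184 = -87735745/89170032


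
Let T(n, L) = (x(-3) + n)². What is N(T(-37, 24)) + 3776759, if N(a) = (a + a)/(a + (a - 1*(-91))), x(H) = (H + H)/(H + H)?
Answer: 10133046989/2683 ≈ 3.7768e+6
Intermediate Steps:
x(H) = 1 (x(H) = (2*H)/((2*H)) = (2*H)*(1/(2*H)) = 1)
T(n, L) = (1 + n)²
N(a) = 2*a/(91 + 2*a) (N(a) = (2*a)/(a + (a + 91)) = (2*a)/(a + (91 + a)) = (2*a)/(91 + 2*a) = 2*a/(91 + 2*a))
N(T(-37, 24)) + 3776759 = 2*(1 - 37)²/(91 + 2*(1 - 37)²) + 3776759 = 2*(-36)²/(91 + 2*(-36)²) + 3776759 = 2*1296/(91 + 2*1296) + 3776759 = 2*1296/(91 + 2592) + 3776759 = 2*1296/2683 + 3776759 = 2*1296*(1/2683) + 3776759 = 2592/2683 + 3776759 = 10133046989/2683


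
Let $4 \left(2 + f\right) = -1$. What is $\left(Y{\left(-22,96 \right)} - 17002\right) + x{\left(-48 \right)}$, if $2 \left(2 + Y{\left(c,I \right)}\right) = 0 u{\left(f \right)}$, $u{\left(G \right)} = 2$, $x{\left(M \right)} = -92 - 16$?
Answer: $-17112$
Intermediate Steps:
$f = - \frac{9}{4}$ ($f = -2 + \frac{1}{4} \left(-1\right) = -2 - \frac{1}{4} = - \frac{9}{4} \approx -2.25$)
$x{\left(M \right)} = -108$
$Y{\left(c,I \right)} = -2$ ($Y{\left(c,I \right)} = -2 + \frac{0 \cdot 2}{2} = -2 + \frac{1}{2} \cdot 0 = -2 + 0 = -2$)
$\left(Y{\left(-22,96 \right)} - 17002\right) + x{\left(-48 \right)} = \left(-2 - 17002\right) - 108 = -17004 - 108 = -17112$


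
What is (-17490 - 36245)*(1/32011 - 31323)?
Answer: 53879039461720/32011 ≈ 1.6831e+9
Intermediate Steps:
(-17490 - 36245)*(1/32011 - 31323) = -53735*(1/32011 - 31323) = -53735*(-1002680552/32011) = 53879039461720/32011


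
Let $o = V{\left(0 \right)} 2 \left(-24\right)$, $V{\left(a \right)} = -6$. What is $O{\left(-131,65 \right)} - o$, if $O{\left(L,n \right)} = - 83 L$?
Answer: $10585$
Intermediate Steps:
$o = 288$ ($o = \left(-6\right) 2 \left(-24\right) = \left(-12\right) \left(-24\right) = 288$)
$O{\left(-131,65 \right)} - o = \left(-83\right) \left(-131\right) - 288 = 10873 - 288 = 10585$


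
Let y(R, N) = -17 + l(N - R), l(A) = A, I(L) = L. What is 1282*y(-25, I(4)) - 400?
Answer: 14984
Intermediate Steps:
y(R, N) = -17 + N - R (y(R, N) = -17 + (N - R) = -17 + N - R)
1282*y(-25, I(4)) - 400 = 1282*(-17 + 4 - 1*(-25)) - 400 = 1282*(-17 + 4 + 25) - 400 = 1282*12 - 400 = 15384 - 400 = 14984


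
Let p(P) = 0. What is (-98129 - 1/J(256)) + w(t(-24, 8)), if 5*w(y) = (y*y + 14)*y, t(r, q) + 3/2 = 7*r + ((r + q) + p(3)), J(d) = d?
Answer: -1760343909/1280 ≈ -1.3753e+6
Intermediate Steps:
t(r, q) = -3/2 + q + 8*r (t(r, q) = -3/2 + (7*r + ((r + q) + 0)) = -3/2 + (7*r + ((q + r) + 0)) = -3/2 + (7*r + (q + r)) = -3/2 + (q + 8*r) = -3/2 + q + 8*r)
w(y) = y*(14 + y²)/5 (w(y) = ((y*y + 14)*y)/5 = ((y² + 14)*y)/5 = ((14 + y²)*y)/5 = (y*(14 + y²))/5 = y*(14 + y²)/5)
(-98129 - 1/J(256)) + w(t(-24, 8)) = (-98129 - 1/256) + (-3/2 + 8 + 8*(-24))*(14 + (-3/2 + 8 + 8*(-24))²)/5 = (-98129 - 1*1/256) + (-3/2 + 8 - 192)*(14 + (-3/2 + 8 - 192)²)/5 = (-98129 - 1/256) + (⅕)*(-371/2)*(14 + (-371/2)²) = -25121025/256 + (⅕)*(-371/2)*(14 + 137641/4) = -25121025/256 + (⅕)*(-371/2)*(137697/4) = -25121025/256 - 51085587/40 = -1760343909/1280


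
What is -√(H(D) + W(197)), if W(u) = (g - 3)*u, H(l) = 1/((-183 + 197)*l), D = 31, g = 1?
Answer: -I*√74211830/434 ≈ -19.849*I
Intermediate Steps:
H(l) = 1/(14*l)
W(u) = -2*u (W(u) = (1 - 3)*u = -2*u)
-√(H(D) + W(197)) = -√((1/14)/31 - 2*197) = -√((1/14)*(1/31) - 394) = -√(1/434 - 394) = -√(-170995/434) = -I*√74211830/434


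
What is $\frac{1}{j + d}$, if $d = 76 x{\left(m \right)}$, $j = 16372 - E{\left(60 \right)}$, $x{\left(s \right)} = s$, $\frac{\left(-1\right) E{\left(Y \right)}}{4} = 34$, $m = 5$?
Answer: $\frac{1}{16888} \approx 5.9214 \cdot 10^{-5}$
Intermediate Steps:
$E{\left(Y \right)} = -136$ ($E{\left(Y \right)} = \left(-4\right) 34 = -136$)
$j = 16508$ ($j = 16372 - -136 = 16372 + 136 = 16508$)
$d = 380$ ($d = 76 \cdot 5 = 380$)
$\frac{1}{j + d} = \frac{1}{16508 + 380} = \frac{1}{16888}$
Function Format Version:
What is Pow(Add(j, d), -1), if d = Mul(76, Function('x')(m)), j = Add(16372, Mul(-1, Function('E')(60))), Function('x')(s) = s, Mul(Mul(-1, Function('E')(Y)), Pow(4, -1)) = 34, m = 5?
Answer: Rational(1, 16888) ≈ 5.9214e-5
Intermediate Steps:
Function('E')(Y) = -136 (Function('E')(Y) = Mul(-4, 34) = -136)
j = 16508 (j = Add(16372, Mul(-1, -136)) = Add(16372, 136) = 16508)
d = 380 (d = Mul(76, 5) = 380)
Pow(Add(j, d), -1) = Pow(Add(16508, 380), -1) = Pow(16888, -1) = Rational(1, 16888)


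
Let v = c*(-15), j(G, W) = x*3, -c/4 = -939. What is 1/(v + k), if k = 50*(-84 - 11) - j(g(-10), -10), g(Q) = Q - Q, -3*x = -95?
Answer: -1/61185 ≈ -1.6344e-5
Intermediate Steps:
c = 3756 (c = -4*(-939) = 3756)
x = 95/3 (x = -1/3*(-95) = 95/3 ≈ 31.667)
g(Q) = 0
j(G, W) = 95 (j(G, W) = (95/3)*3 = 95)
k = -4845 (k = 50*(-84 - 11) - 1*95 = 50*(-95) - 95 = -4750 - 95 = -4845)
v = -56340 (v = 3756*(-15) = -56340)
1/(v + k) = 1/(-56340 - 4845) = 1/(-61185) = -1/61185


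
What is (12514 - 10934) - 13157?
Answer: -11577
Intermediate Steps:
(12514 - 10934) - 13157 = 1580 - 13157 = -11577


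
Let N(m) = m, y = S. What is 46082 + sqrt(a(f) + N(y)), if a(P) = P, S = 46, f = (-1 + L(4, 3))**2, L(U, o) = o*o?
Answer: 46082 + sqrt(110) ≈ 46093.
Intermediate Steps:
L(U, o) = o**2
f = 64 (f = (-1 + 3**2)**2 = (-1 + 9)**2 = 8**2 = 64)
y = 46
46082 + sqrt(a(f) + N(y)) = 46082 + sqrt(64 + 46) = 46082 + sqrt(110)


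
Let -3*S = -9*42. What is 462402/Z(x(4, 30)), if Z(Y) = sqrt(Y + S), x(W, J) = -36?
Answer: 77067*sqrt(10)/5 ≈ 48741.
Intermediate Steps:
S = 126 (S = -(-3)*42 = -1/3*(-378) = 126)
Z(Y) = sqrt(126 + Y) (Z(Y) = sqrt(Y + 126) = sqrt(126 + Y))
462402/Z(x(4, 30)) = 462402/(sqrt(126 - 36)) = 462402/(sqrt(90)) = 462402/((3*sqrt(10))) = 462402*(sqrt(10)/30) = 77067*sqrt(10)/5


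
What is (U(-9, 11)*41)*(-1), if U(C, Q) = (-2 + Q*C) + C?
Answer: 4510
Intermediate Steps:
U(C, Q) = -2 + C + C*Q (U(C, Q) = (-2 + C*Q) + C = -2 + C + C*Q)
(U(-9, 11)*41)*(-1) = ((-2 - 9 - 9*11)*41)*(-1) = ((-2 - 9 - 99)*41)*(-1) = -110*41*(-1) = -4510*(-1) = 4510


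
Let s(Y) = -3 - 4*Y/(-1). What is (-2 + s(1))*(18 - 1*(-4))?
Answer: -22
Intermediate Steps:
s(Y) = -3 + 4*Y (s(Y) = -3 - 4*Y*(-1) = -3 - (-4)*Y = -3 + 4*Y)
(-2 + s(1))*(18 - 1*(-4)) = (-2 + (-3 + 4*1))*(18 - 1*(-4)) = (-2 + (-3 + 4))*(18 + 4) = (-2 + 1)*22 = -1*22 = -22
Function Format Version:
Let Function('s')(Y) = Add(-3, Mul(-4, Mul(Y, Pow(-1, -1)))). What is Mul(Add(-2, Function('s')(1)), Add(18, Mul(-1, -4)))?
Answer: -22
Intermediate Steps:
Function('s')(Y) = Add(-3, Mul(4, Y)) (Function('s')(Y) = Add(-3, Mul(-4, Mul(Y, -1))) = Add(-3, Mul(-4, Mul(-1, Y))) = Add(-3, Mul(4, Y)))
Mul(Add(-2, Function('s')(1)), Add(18, Mul(-1, -4))) = Mul(Add(-2, Add(-3, Mul(4, 1))), Add(18, Mul(-1, -4))) = Mul(Add(-2, Add(-3, 4)), Add(18, 4)) = Mul(Add(-2, 1), 22) = Mul(-1, 22) = -22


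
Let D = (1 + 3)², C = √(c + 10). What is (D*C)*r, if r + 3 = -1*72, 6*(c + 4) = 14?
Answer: -2000*√3 ≈ -3464.1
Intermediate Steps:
c = -5/3 (c = -4 + (⅙)*14 = -4 + 7/3 = -5/3 ≈ -1.6667)
C = 5*√3/3 (C = √(-5/3 + 10) = √(25/3) = 5*√3/3 ≈ 2.8868)
r = -75 (r = -3 - 1*72 = -3 - 72 = -75)
D = 16 (D = 4² = 16)
(D*C)*r = (16*(5*√3/3))*(-75) = (80*√3/3)*(-75) = -2000*√3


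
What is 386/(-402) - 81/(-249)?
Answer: -10592/16683 ≈ -0.63490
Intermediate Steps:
386/(-402) - 81/(-249) = 386*(-1/402) - 81*(-1/249) = -193/201 + 27/83 = -10592/16683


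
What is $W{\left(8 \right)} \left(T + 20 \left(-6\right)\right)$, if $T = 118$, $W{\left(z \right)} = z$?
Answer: $-16$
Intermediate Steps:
$W{\left(8 \right)} \left(T + 20 \left(-6\right)\right) = 8 \left(118 + 20 \left(-6\right)\right) = 8 \left(118 - 120\right) = 8 \left(-2\right) = -16$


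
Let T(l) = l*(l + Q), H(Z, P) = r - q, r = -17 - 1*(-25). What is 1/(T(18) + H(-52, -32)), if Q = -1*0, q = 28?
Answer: 1/304 ≈ 0.0032895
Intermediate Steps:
r = 8 (r = -17 + 25 = 8)
H(Z, P) = -20 (H(Z, P) = 8 - 1*28 = 8 - 28 = -20)
Q = 0
T(l) = l² (T(l) = l*(l + 0) = l*l = l²)
1/(T(18) + H(-52, -32)) = 1/(18² - 20) = 1/(324 - 20) = 1/304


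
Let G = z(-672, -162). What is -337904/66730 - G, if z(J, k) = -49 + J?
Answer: 23887213/33365 ≈ 715.94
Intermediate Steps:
G = -721 (G = -49 - 672 = -721)
-337904/66730 - G = -337904/66730 - 1*(-721) = -337904*1/66730 + 721 = -168952/33365 + 721 = 23887213/33365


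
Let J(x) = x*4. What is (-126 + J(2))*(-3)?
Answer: 354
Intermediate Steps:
J(x) = 4*x
(-126 + J(2))*(-3) = (-126 + 4*2)*(-3) = (-126 + 8)*(-3) = -118*(-3) = 354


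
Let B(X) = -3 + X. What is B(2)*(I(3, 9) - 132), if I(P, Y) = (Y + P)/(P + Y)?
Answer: 131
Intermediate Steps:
I(P, Y) = 1 (I(P, Y) = (P + Y)/(P + Y) = 1)
B(2)*(I(3, 9) - 132) = (-3 + 2)*(1 - 132) = -1*(-131) = 131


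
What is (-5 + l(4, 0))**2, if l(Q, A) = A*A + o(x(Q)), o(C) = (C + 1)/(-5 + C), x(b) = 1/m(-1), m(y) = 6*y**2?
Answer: 23104/841 ≈ 27.472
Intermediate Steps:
x(b) = 1/6 (x(b) = 1/(6*(-1)**2) = 1/(6*1) = 1/6)
o(C) = (1 + C)/(-5 + C)
l(Q, A) = -7/29 + A**2 (l(Q, A) = A*A + (1 + 1/6)/(-5 + 1/6) = A**2 + (7/6)/(-29/6) = A**2 - 6/29*7/6 = A**2 - 7/29 = -7/29 + A**2)
(-5 + l(4, 0))**2 = (-5 + (-7/29 + 0**2))**2 = (-5 + (-7/29 + 0))**2 = (-5 - 7/29)**2 = (-152/29)**2 = 23104/841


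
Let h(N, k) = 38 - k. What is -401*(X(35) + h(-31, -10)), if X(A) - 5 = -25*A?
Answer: 329622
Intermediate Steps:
X(A) = 5 - 25*A
-401*(X(35) + h(-31, -10)) = -401*((5 - 25*35) + (38 - 1*(-10))) = -401*((5 - 875) + (38 + 10)) = -401*(-870 + 48) = -401*(-822) = 329622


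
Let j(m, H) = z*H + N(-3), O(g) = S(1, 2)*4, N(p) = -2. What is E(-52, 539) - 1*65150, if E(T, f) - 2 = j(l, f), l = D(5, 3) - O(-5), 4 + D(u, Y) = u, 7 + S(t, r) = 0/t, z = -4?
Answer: -67306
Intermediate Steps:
S(t, r) = -7 (S(t, r) = -7 + 0/t = -7 + 0 = -7)
D(u, Y) = -4 + u
O(g) = -28 (O(g) = -7*4 = -28)
l = 29 (l = (-4 + 5) - 1*(-28) = 1 + 28 = 29)
j(m, H) = -2 - 4*H (j(m, H) = -4*H - 2 = -2 - 4*H)
E(T, f) = -4*f (E(T, f) = 2 + (-2 - 4*f) = -4*f)
E(-52, 539) - 1*65150 = -4*539 - 1*65150 = -2156 - 65150 = -67306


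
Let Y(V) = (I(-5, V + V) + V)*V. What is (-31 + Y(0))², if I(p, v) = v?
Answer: 961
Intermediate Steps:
Y(V) = 3*V² (Y(V) = ((V + V) + V)*V = (2*V + V)*V = (3*V)*V = 3*V²)
(-31 + Y(0))² = (-31 + 3*0²)² = (-31 + 3*0)² = (-31 + 0)² = (-31)² = 961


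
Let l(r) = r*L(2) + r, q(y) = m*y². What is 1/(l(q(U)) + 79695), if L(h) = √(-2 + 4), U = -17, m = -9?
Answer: 4283/329441913 + 289*√2/658883826 ≈ 1.3621e-5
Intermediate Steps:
L(h) = √2
q(y) = -9*y²
l(r) = r + r*√2 (l(r) = r*√2 + r = r + r*√2)
1/(l(q(U)) + 79695) = 1/((-9*(-17)²)*(1 + √2) + 79695) = 1/((-9*289)*(1 + √2) + 79695) = 1/(-2601*(1 + √2) + 79695) = 1/((-2601 - 2601*√2) + 79695) = 1/(77094 - 2601*√2)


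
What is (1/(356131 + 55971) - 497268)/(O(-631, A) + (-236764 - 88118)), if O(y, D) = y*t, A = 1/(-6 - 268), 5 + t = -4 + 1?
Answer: 204925137335/131804231068 ≈ 1.5548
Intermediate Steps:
t = -8 (t = -5 + (-4 + 1) = -5 - 3 = -8)
A = -1/274 (A = 1/(-274) = -1/274 ≈ -0.0036496)
O(y, D) = -8*y (O(y, D) = y*(-8) = -8*y)
(1/(356131 + 55971) - 497268)/(O(-631, A) + (-236764 - 88118)) = (1/(356131 + 55971) - 497268)/(-8*(-631) + (-236764 - 88118)) = (1/412102 - 497268)/(5048 - 324882) = (1/412102 - 497268)/(-319834) = -204925137335/412102*(-1/319834) = 204925137335/131804231068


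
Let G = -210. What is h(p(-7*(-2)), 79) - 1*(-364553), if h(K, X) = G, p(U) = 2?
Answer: 364343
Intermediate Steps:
h(K, X) = -210
h(p(-7*(-2)), 79) - 1*(-364553) = -210 - 1*(-364553) = -210 + 364553 = 364343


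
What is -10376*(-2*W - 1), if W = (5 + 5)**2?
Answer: 2085576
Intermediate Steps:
W = 100 (W = 10**2 = 100)
-10376*(-2*W - 1) = -10376*(-2*100 - 1) = -10376*(-200 - 1) = -10376*(-201) = 2085576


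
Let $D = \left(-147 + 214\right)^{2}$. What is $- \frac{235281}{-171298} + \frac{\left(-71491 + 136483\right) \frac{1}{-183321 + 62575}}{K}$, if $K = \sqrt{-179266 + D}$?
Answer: $\frac{235281}{171298} + \frac{10832 i \sqrt{174777}}{3517270607} \approx 1.3735 + 0.0012875 i$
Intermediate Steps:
$D = 4489$ ($D = 67^{2} = 4489$)
$K = i \sqrt{174777}$ ($K = \sqrt{-179266 + 4489} = \sqrt{-174777} = i \sqrt{174777} \approx 418.06 i$)
$- \frac{235281}{-171298} + \frac{\left(-71491 + 136483\right) \frac{1}{-183321 + 62575}}{K} = - \frac{235281}{-171298} + \frac{\left(-71491 + 136483\right) \frac{1}{-183321 + 62575}}{i \sqrt{174777}} = \left(-235281\right) \left(- \frac{1}{171298}\right) + \frac{64992}{-120746} \left(- \frac{i \sqrt{174777}}{174777}\right) = \frac{235281}{171298} + 64992 \left(- \frac{1}{120746}\right) \left(- \frac{i \sqrt{174777}}{174777}\right) = \frac{235281}{171298} - \frac{32496 \left(- \frac{i \sqrt{174777}}{174777}\right)}{60373} = \frac{235281}{171298} + \frac{10832 i \sqrt{174777}}{3517270607}$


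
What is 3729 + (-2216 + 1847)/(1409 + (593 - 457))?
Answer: 1920312/515 ≈ 3728.8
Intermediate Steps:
3729 + (-2216 + 1847)/(1409 + (593 - 457)) = 3729 - 369/(1409 + 136) = 3729 - 369/1545 = 3729 - 369*1/1545 = 3729 - 123/515 = 1920312/515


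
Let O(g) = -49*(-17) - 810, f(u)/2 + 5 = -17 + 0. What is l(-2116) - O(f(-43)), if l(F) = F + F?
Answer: -4255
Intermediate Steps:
l(F) = 2*F
f(u) = -44 (f(u) = -10 + 2*(-17 + 0) = -10 + 2*(-17) = -10 - 34 = -44)
O(g) = 23 (O(g) = 833 - 810 = 23)
l(-2116) - O(f(-43)) = 2*(-2116) - 1*23 = -4232 - 23 = -4255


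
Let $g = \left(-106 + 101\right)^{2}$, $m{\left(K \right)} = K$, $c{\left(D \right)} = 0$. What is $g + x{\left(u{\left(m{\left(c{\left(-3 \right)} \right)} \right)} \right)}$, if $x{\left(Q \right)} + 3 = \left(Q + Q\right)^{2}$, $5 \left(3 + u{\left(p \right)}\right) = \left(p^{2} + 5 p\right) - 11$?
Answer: $\frac{3254}{25} \approx 130.16$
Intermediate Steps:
$u{\left(p \right)} = - \frac{26}{5} + p + \frac{p^{2}}{5}$ ($u{\left(p \right)} = -3 + \frac{\left(p^{2} + 5 p\right) - 11}{5} = -3 + \frac{-11 + p^{2} + 5 p}{5} = -3 + \left(- \frac{11}{5} + p + \frac{p^{2}}{5}\right) = - \frac{26}{5} + p + \frac{p^{2}}{5}$)
$g = 25$ ($g = \left(-5\right)^{2} = 25$)
$x{\left(Q \right)} = -3 + 4 Q^{2}$ ($x{\left(Q \right)} = -3 + \left(Q + Q\right)^{2} = -3 + \left(2 Q\right)^{2} = -3 + 4 Q^{2}$)
$g + x{\left(u{\left(m{\left(c{\left(-3 \right)} \right)} \right)} \right)} = 25 - \left(3 - 4 \left(- \frac{26}{5} + 0 + \frac{0^{2}}{5}\right)^{2}\right) = 25 - \left(3 - 4 \left(- \frac{26}{5} + 0 + \frac{1}{5} \cdot 0\right)^{2}\right) = 25 - \left(3 - 4 \left(- \frac{26}{5} + 0 + 0\right)^{2}\right) = 25 - \left(3 - 4 \left(- \frac{26}{5}\right)^{2}\right) = 25 + \left(-3 + 4 \cdot \frac{676}{25}\right) = 25 + \left(-3 + \frac{2704}{25}\right) = 25 + \frac{2629}{25} = \frac{3254}{25}$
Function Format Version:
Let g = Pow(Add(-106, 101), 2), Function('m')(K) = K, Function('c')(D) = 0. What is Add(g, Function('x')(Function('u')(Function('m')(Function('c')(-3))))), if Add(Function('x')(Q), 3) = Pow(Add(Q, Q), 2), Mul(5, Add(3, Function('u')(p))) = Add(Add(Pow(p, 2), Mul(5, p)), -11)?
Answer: Rational(3254, 25) ≈ 130.16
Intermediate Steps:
Function('u')(p) = Add(Rational(-26, 5), p, Mul(Rational(1, 5), Pow(p, 2))) (Function('u')(p) = Add(-3, Mul(Rational(1, 5), Add(Add(Pow(p, 2), Mul(5, p)), -11))) = Add(-3, Mul(Rational(1, 5), Add(-11, Pow(p, 2), Mul(5, p)))) = Add(-3, Add(Rational(-11, 5), p, Mul(Rational(1, 5), Pow(p, 2)))) = Add(Rational(-26, 5), p, Mul(Rational(1, 5), Pow(p, 2))))
g = 25 (g = Pow(-5, 2) = 25)
Function('x')(Q) = Add(-3, Mul(4, Pow(Q, 2))) (Function('x')(Q) = Add(-3, Pow(Add(Q, Q), 2)) = Add(-3, Pow(Mul(2, Q), 2)) = Add(-3, Mul(4, Pow(Q, 2))))
Add(g, Function('x')(Function('u')(Function('m')(Function('c')(-3))))) = Add(25, Add(-3, Mul(4, Pow(Add(Rational(-26, 5), 0, Mul(Rational(1, 5), Pow(0, 2))), 2)))) = Add(25, Add(-3, Mul(4, Pow(Add(Rational(-26, 5), 0, Mul(Rational(1, 5), 0)), 2)))) = Add(25, Add(-3, Mul(4, Pow(Add(Rational(-26, 5), 0, 0), 2)))) = Add(25, Add(-3, Mul(4, Pow(Rational(-26, 5), 2)))) = Add(25, Add(-3, Mul(4, Rational(676, 25)))) = Add(25, Add(-3, Rational(2704, 25))) = Add(25, Rational(2629, 25)) = Rational(3254, 25)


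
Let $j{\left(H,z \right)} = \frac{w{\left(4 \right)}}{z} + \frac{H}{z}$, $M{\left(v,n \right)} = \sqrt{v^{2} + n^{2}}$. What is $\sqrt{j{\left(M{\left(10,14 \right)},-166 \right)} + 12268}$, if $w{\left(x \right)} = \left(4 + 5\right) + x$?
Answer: $\frac{\sqrt{338054850 - 332 \sqrt{74}}}{166} \approx 110.76$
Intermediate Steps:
$M{\left(v,n \right)} = \sqrt{n^{2} + v^{2}}$
$w{\left(x \right)} = 9 + x$
$j{\left(H,z \right)} = \frac{13}{z} + \frac{H}{z}$ ($j{\left(H,z \right)} = \frac{9 + 4}{z} + \frac{H}{z} = \frac{13}{z} + \frac{H}{z}$)
$\sqrt{j{\left(M{\left(10,14 \right)},-166 \right)} + 12268} = \sqrt{\frac{13 + \sqrt{14^{2} + 10^{2}}}{-166} + 12268} = \sqrt{- \frac{13 + \sqrt{196 + 100}}{166} + 12268} = \sqrt{- \frac{13 + \sqrt{296}}{166} + 12268} = \sqrt{- \frac{13 + 2 \sqrt{74}}{166} + 12268} = \sqrt{\left(- \frac{13}{166} - \frac{\sqrt{74}}{83}\right) + 12268} = \sqrt{\frac{2036475}{166} - \frac{\sqrt{74}}{83}}$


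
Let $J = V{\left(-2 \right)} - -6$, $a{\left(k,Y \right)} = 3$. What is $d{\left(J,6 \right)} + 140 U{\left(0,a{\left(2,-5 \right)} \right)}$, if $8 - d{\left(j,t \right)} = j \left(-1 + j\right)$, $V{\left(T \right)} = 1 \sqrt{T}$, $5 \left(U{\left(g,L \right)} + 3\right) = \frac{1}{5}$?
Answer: $- \frac{2172}{5} - 11 i \sqrt{2} \approx -434.4 - 15.556 i$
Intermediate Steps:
$U{\left(g,L \right)} = - \frac{74}{25}$ ($U{\left(g,L \right)} = -3 + \frac{1}{5 \cdot 5} = -3 + \frac{1}{5} \cdot \frac{1}{5} = -3 + \frac{1}{25} = - \frac{74}{25}$)
$V{\left(T \right)} = \sqrt{T}$
$J = 6 + i \sqrt{2}$ ($J = \sqrt{-2} - -6 = i \sqrt{2} + 6 = 6 + i \sqrt{2} \approx 6.0 + 1.4142 i$)
$d{\left(j,t \right)} = 8 - j \left(-1 + j\right)$
$d{\left(J,6 \right)} + 140 U{\left(0,a{\left(2,-5 \right)} \right)} = \left(8 + \left(6 + i \sqrt{2}\right) - \left(6 + i \sqrt{2}\right)^{2}\right) + 140 \left(- \frac{74}{25}\right) = \left(14 - \left(6 + i \sqrt{2}\right)^{2} + i \sqrt{2}\right) - \frac{2072}{5} = - \frac{2002}{5} - \left(6 + i \sqrt{2}\right)^{2} + i \sqrt{2}$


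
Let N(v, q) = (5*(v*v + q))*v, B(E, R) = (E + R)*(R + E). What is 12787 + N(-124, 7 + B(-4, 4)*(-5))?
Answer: -9524673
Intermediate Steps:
B(E, R) = (E + R)**2 (B(E, R) = (E + R)*(E + R) = (E + R)**2)
N(v, q) = v*(5*q + 5*v**2) (N(v, q) = (5*(v**2 + q))*v = (5*(q + v**2))*v = (5*q + 5*v**2)*v = v*(5*q + 5*v**2))
12787 + N(-124, 7 + B(-4, 4)*(-5)) = 12787 + 5*(-124)*((7 + (-4 + 4)**2*(-5)) + (-124)**2) = 12787 + 5*(-124)*((7 + 0**2*(-5)) + 15376) = 12787 + 5*(-124)*((7 + 0*(-5)) + 15376) = 12787 + 5*(-124)*((7 + 0) + 15376) = 12787 + 5*(-124)*(7 + 15376) = 12787 + 5*(-124)*15383 = 12787 - 9537460 = -9524673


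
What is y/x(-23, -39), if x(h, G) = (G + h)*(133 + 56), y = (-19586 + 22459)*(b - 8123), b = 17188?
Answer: -3720535/1674 ≈ -2222.5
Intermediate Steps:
y = 26043745 (y = (-19586 + 22459)*(17188 - 8123) = 2873*9065 = 26043745)
x(h, G) = 189*G + 189*h (x(h, G) = (G + h)*189 = 189*G + 189*h)
y/x(-23, -39) = 26043745/(189*(-39) + 189*(-23)) = 26043745/(-7371 - 4347) = 26043745/(-11718) = 26043745*(-1/11718) = -3720535/1674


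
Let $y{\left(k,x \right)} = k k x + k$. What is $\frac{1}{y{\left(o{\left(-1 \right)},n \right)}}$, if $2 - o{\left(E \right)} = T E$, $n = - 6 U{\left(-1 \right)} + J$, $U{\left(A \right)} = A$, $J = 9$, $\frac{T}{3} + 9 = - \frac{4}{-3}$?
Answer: $\frac{1}{6594} \approx 0.00015165$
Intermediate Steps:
$T = -23$ ($T = -27 + 3 \left(- \frac{4}{-3}\right) = -27 + 3 \left(\left(-4\right) \left(- \frac{1}{3}\right)\right) = -27 + 3 \cdot \frac{4}{3} = -27 + 4 = -23$)
$n = 15$ ($n = \left(-6\right) \left(-1\right) + 9 = 6 + 9 = 15$)
$o{\left(E \right)} = 2 + 23 E$ ($o{\left(E \right)} = 2 - - 23 E = 2 + 23 E$)
$y{\left(k,x \right)} = k + x k^{2}$ ($y{\left(k,x \right)} = k^{2} x + k = x k^{2} + k = k + x k^{2}$)
$\frac{1}{y{\left(o{\left(-1 \right)},n \right)}} = \frac{1}{\left(2 + 23 \left(-1\right)\right) \left(1 + \left(2 + 23 \left(-1\right)\right) 15\right)} = \frac{1}{\left(2 - 23\right) \left(1 + \left(2 - 23\right) 15\right)} = \frac{1}{\left(-21\right) \left(1 - 315\right)} = \frac{1}{\left(-21\right) \left(-314\right)} = \frac{1}{6594}$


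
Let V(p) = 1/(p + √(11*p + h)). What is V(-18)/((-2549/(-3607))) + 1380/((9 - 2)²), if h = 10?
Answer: 898920033/31974656 - 3607*I*√47/652544 ≈ 28.114 - 0.037895*I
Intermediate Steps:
V(p) = 1/(p + √(10 + 11*p)) (V(p) = 1/(p + √(11*p + 10)) = 1/(p + √(10 + 11*p)))
V(-18)/((-2549/(-3607))) + 1380/((9 - 2)²) = 1/((-18 + √(10 + 11*(-18)))*((-2549/(-3607)))) + 1380/((9 - 2)²) = 1/((-18 + √(10 - 198))*((-2549*(-1/3607)))) + 1380/(7²) = 1/((-18 + √(-188))*(2549/3607)) + 1380/49 = (3607/2549)/(-18 + 2*I*√47) + 1380*(1/49) = 3607/(2549*(-18 + 2*I*√47)) + 1380/49 = 1380/49 + 3607/(2549*(-18 + 2*I*√47))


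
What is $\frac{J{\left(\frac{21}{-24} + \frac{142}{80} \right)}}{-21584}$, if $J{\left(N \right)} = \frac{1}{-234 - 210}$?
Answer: $\frac{1}{9583296} \approx 1.0435 \cdot 10^{-7}$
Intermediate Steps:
$J{\left(N \right)} = - \frac{1}{444}$ ($J{\left(N \right)} = \frac{1}{-444} = - \frac{1}{444}$)
$\frac{J{\left(\frac{21}{-24} + \frac{142}{80} \right)}}{-21584} = - \frac{1}{444 \left(-21584\right)} = \left(- \frac{1}{444}\right) \left(- \frac{1}{21584}\right) = \frac{1}{9583296}$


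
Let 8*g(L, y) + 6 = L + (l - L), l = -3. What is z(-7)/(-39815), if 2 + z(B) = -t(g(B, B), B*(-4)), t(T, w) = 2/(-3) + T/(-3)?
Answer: 41/955560 ≈ 4.2907e-5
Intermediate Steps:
g(L, y) = -9/8 (g(L, y) = -3/4 + (L + (-3 - L))/8 = -3/4 + (1/8)*(-3) = -3/4 - 3/8 = -9/8)
t(T, w) = -2/3 - T/3 (t(T, w) = 2*(-1/3) + T*(-1/3) = -2/3 - T/3)
z(B) = -41/24 (z(B) = -2 - (-2/3 - 1/3*(-9/8)) = -2 - (-2/3 + 3/8) = -2 - 1*(-7/24) = -2 + 7/24 = -41/24)
z(-7)/(-39815) = -41/24/(-39815) = -41/24*(-1/39815) = 41/955560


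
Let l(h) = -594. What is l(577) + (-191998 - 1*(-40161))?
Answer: -152431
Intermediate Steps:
l(577) + (-191998 - 1*(-40161)) = -594 + (-191998 - 1*(-40161)) = -594 + (-191998 + 40161) = -594 - 151837 = -152431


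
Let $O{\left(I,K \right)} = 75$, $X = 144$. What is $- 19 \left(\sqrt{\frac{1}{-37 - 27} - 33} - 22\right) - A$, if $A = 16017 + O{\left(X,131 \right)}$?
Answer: $-15674 - \frac{19 i \sqrt{2113}}{8} \approx -15674.0 - 109.17 i$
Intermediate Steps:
$A = 16092$ ($A = 16017 + 75 = 16092$)
$- 19 \left(\sqrt{\frac{1}{-37 - 27} - 33} - 22\right) - A = - 19 \left(\sqrt{\frac{1}{-37 - 27} - 33} - 22\right) - 16092 = - 19 \left(\sqrt{\frac{1}{-64} - 33} - 22\right) - 16092 = - 19 \left(\sqrt{- \frac{1}{64} - 33} - 22\right) - 16092 = - 19 \left(\sqrt{- \frac{2113}{64}} - 22\right) - 16092 = - 19 \left(\frac{i \sqrt{2113}}{8} - 22\right) - 16092 = - 19 \left(-22 + \frac{i \sqrt{2113}}{8}\right) - 16092 = \left(418 - \frac{19 i \sqrt{2113}}{8}\right) - 16092 = -15674 - \frac{19 i \sqrt{2113}}{8}$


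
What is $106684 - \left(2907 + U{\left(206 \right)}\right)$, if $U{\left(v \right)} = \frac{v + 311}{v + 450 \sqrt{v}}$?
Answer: $\frac{20993464955}{202294} - \frac{116325 \sqrt{206}}{20836282} \approx 1.0378 \cdot 10^{5}$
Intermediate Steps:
$U{\left(v \right)} = \frac{311 + v}{v + 450 \sqrt{v}}$
$106684 - \left(2907 + U{\left(206 \right)}\right) = 106684 - \left(2907 + \frac{311 + 206}{206 + 450 \sqrt{206}}\right) = 106684 - \left(2907 + \frac{1}{206 + 450 \sqrt{206}} \cdot 517\right) = 106684 - \left(2907 + \frac{517}{206 + 450 \sqrt{206}}\right) = 103777 - \frac{517}{206 + 450 \sqrt{206}}$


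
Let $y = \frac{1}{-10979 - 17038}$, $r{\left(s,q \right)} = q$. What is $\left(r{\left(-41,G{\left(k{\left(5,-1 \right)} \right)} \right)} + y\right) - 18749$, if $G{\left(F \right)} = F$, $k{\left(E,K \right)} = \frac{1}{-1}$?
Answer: $- \frac{525318751}{28017} \approx -18750.0$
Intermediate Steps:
$k{\left(E,K \right)} = -1$
$y = - \frac{1}{28017}$ ($y = \frac{1}{-28017} = - \frac{1}{28017} \approx -3.5693 \cdot 10^{-5}$)
$\left(r{\left(-41,G{\left(k{\left(5,-1 \right)} \right)} \right)} + y\right) - 18749 = \left(-1 - \frac{1}{28017}\right) - 18749 = - \frac{28018}{28017} - 18749 = - \frac{525318751}{28017}$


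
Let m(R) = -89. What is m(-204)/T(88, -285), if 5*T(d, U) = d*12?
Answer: -445/1056 ≈ -0.42140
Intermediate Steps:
T(d, U) = 12*d/5 (T(d, U) = (d*12)/5 = (12*d)/5 = 12*d/5)
m(-204)/T(88, -285) = -89/((12/5)*88) = -89/1056/5 = -89*5/1056 = -445/1056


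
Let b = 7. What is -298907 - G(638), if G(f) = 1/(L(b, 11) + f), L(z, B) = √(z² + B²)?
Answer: -60808743678/203437 + √170/406874 ≈ -2.9891e+5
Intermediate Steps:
L(z, B) = √(B² + z²)
G(f) = 1/(f + √170) (G(f) = 1/(√(11² + 7²) + f) = 1/(√(121 + 49) + f) = 1/(√170 + f) = 1/(f + √170))
-298907 - G(638) = -298907 - 1/(638 + √170)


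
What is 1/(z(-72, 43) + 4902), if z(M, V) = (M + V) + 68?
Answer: 1/4941 ≈ 0.00020239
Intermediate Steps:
z(M, V) = 68 + M + V
1/(z(-72, 43) + 4902) = 1/((68 - 72 + 43) + 4902) = 1/(39 + 4902) = 1/4941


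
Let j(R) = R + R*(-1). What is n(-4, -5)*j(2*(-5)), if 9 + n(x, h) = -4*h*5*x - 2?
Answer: 0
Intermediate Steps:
n(x, h) = -11 - 20*h*x (n(x, h) = -9 + (-4*h*5*x - 2) = -9 + (-4*5*h*x - 2) = -9 + (-20*h*x - 2) = -9 + (-2 - 20*h*x) = -11 - 20*h*x)
j(R) = 0 (j(R) = R - R = 0)
n(-4, -5)*j(2*(-5)) = (-11 - 20*(-5)*(-4))*0 = (-11 - 400)*0 = -411*0 = 0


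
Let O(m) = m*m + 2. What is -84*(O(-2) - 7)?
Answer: 84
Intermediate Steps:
O(m) = 2 + m² (O(m) = m² + 2 = 2 + m²)
-84*(O(-2) - 7) = -84*((2 + (-2)²) - 7) = -84*((2 + 4) - 7) = -84*(6 - 7) = -84*(-1) = 84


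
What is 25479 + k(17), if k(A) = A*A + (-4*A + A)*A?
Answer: 24901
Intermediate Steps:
k(A) = -2*A² (k(A) = A² + (-3*A)*A = A² - 3*A² = -2*A²)
25479 + k(17) = 25479 - 2*17² = 25479 - 2*289 = 25479 - 578 = 24901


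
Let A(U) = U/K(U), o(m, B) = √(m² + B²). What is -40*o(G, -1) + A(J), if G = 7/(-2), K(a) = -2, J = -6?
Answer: 3 - 20*√53 ≈ -142.60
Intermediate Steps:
G = -7/2 (G = 7*(-½) = -7/2 ≈ -3.5000)
o(m, B) = √(B² + m²)
A(U) = -U/2 (A(U) = U/(-2) = U*(-½) = -U/2)
-40*o(G, -1) + A(J) = -40*√((-1)² + (-7/2)²) - ½*(-6) = -40*√(1 + 49/4) + 3 = -20*√53 + 3 = 3 - 20*√53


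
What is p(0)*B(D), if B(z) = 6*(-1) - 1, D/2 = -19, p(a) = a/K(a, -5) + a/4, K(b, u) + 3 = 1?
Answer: 0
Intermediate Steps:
K(b, u) = -2 (K(b, u) = -3 + 1 = -2)
p(a) = -a/4 (p(a) = a/(-2) + a/4 = a*(-1/2) + a*(1/4) = -a/2 + a/4 = -a/4)
D = -38 (D = 2*(-19) = -38)
B(z) = -7 (B(z) = -6 - 1 = -7)
p(0)*B(D) = -1/4*0*(-7) = 0*(-7) = 0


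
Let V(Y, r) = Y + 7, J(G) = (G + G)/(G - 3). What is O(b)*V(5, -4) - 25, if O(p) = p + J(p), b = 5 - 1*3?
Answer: -49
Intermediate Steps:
J(G) = 2*G/(-3 + G) (J(G) = (2*G)/(-3 + G) = 2*G/(-3 + G))
b = 2 (b = 5 - 3 = 2)
V(Y, r) = 7 + Y
O(p) = p + 2*p/(-3 + p)
O(b)*V(5, -4) - 25 = (2*(-1 + 2)/(-3 + 2))*(7 + 5) - 25 = (2*1/(-1))*12 - 25 = (2*(-1)*1)*12 - 25 = -2*12 - 25 = -24 - 25 = -49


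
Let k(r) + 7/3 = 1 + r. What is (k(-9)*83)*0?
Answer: 0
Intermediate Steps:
k(r) = -4/3 + r (k(r) = -7/3 + (1 + r) = -4/3 + r)
(k(-9)*83)*0 = ((-4/3 - 9)*83)*0 = -31/3*83*0 = -2573/3*0 = 0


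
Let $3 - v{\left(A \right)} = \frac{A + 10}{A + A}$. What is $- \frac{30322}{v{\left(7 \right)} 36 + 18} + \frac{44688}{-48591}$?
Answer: $- \frac{574409689}{1554912} \approx -369.42$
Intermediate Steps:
$v{\left(A \right)} = 3 - \frac{10 + A}{2 A}$ ($v{\left(A \right)} = 3 - \frac{A + 10}{A + A} = 3 - \frac{10 + A}{2 A}$)
$- \frac{30322}{v{\left(7 \right)} 36 + 18} + \frac{44688}{-48591} = - \frac{30322}{\left(\frac{5}{2} - \frac{5}{7}\right) 36 + 18} + \frac{44688}{-48591} = - \frac{30322}{\left(\frac{5}{2} - \frac{5}{7}\right) 36 + 18} + 44688 \left(- \frac{1}{48591}\right) = - \frac{30322}{\left(\frac{5}{2} - \frac{5}{7}\right) 36 + 18} - \frac{14896}{16197} = - \frac{30322}{\frac{25}{14} \cdot 36 + 18} - \frac{14896}{16197} = - \frac{30322}{\frac{450}{7} + 18} - \frac{14896}{16197} = - \frac{30322}{\frac{576}{7}} - \frac{14896}{16197} = \left(-30322\right) \frac{7}{576} - \frac{14896}{16197} = - \frac{106127}{288} - \frac{14896}{16197} = - \frac{574409689}{1554912}$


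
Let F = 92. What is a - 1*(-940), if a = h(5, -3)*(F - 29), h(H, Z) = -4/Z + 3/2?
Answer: 2237/2 ≈ 1118.5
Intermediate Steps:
h(H, Z) = 3/2 - 4/Z (h(H, Z) = -4/Z + 3*(½) = -4/Z + 3/2 = 3/2 - 4/Z)
a = 357/2 (a = (3/2 - 4/(-3))*(92 - 29) = (3/2 - 4*(-⅓))*63 = (3/2 + 4/3)*63 = (17/6)*63 = 357/2 ≈ 178.50)
a - 1*(-940) = 357/2 - 1*(-940) = 357/2 + 940 = 2237/2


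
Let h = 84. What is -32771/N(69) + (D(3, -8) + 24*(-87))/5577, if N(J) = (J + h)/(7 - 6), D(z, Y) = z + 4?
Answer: -61027420/284427 ≈ -214.56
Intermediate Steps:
D(z, Y) = 4 + z
N(J) = 84 + J (N(J) = (J + 84)/(7 - 6) = (84 + J)/1 = (84 + J)*1 = 84 + J)
-32771/N(69) + (D(3, -8) + 24*(-87))/5577 = -32771/(84 + 69) + ((4 + 3) + 24*(-87))/5577 = -32771/153 + (7 - 2088)*(1/5577) = -32771*1/153 - 2081*1/5577 = -32771/153 - 2081/5577 = -61027420/284427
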